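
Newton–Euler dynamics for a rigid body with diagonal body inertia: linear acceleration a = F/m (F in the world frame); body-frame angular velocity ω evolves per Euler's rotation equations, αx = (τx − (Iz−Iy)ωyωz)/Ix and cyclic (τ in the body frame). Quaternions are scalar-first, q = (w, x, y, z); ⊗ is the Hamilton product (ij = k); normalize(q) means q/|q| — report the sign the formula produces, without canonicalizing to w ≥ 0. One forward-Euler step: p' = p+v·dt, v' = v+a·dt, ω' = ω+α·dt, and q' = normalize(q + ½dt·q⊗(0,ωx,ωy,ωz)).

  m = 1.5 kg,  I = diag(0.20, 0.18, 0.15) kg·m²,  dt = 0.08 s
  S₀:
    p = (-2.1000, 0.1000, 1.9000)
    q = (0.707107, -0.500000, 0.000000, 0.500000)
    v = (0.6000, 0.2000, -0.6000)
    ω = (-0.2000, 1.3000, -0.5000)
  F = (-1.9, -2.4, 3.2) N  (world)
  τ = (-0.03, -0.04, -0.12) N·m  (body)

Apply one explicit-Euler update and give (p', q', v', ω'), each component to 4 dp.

p' = (-2.0520, 0.1160, 1.8520)
q' = (0.7120, -0.5308, 0.0227, 0.4591)
v' = (0.4987, 0.0720, -0.4293)
ω' = (-0.2198, 1.2800, -0.5668)

α = I⁻¹(τ − ω×Iω) = (-0.2475, -0.2500, -0.8347)
new body rate ω' = (-0.2198, 1.2800, -0.5668)
q⊗(0,ω) = (0.1500000, -0.7914214, 0.5692391, -1.0035535)
updated quaternion q' = (0.7120, -0.5308, 0.0227, 0.4591)
p' = p + v·dt = (-2.0520, 0.1160, 1.8520)
v' = v + a·dt = (0.4987, 0.0720, -0.4293)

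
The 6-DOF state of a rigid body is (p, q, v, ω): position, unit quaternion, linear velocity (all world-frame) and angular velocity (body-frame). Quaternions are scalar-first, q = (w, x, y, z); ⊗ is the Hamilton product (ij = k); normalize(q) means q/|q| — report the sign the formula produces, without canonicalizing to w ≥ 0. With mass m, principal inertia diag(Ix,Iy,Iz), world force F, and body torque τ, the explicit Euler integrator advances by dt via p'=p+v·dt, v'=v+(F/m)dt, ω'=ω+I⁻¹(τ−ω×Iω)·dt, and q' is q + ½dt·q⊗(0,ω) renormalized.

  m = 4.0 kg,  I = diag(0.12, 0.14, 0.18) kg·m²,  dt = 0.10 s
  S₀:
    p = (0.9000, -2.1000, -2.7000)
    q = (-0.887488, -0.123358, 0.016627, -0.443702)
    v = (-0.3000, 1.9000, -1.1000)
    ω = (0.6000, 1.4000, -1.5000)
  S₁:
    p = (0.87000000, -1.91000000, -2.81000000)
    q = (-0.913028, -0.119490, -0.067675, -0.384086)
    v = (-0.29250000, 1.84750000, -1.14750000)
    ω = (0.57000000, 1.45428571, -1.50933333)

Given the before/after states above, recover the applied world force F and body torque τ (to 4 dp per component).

F = (0.3000, -2.1000, -1.9000)
τ = (-0.1200, 0.1300, 0.0000)

Δv = v₁−v₀ = (0.00750000, -0.05250000, -0.04750000)
F = m·Δv/dt = (0.3000, -2.1000, -1.9000)
rate change Δω = (-0.03000000, 0.05428571, -0.00933333)
gyro term ω₀×Iω₀ = (-0.0840, 0.0540, 0.0168)
τ = I·(Δω/dt) + ω₀×(Iω₀) = (-0.1200, 0.1300, 0.0000)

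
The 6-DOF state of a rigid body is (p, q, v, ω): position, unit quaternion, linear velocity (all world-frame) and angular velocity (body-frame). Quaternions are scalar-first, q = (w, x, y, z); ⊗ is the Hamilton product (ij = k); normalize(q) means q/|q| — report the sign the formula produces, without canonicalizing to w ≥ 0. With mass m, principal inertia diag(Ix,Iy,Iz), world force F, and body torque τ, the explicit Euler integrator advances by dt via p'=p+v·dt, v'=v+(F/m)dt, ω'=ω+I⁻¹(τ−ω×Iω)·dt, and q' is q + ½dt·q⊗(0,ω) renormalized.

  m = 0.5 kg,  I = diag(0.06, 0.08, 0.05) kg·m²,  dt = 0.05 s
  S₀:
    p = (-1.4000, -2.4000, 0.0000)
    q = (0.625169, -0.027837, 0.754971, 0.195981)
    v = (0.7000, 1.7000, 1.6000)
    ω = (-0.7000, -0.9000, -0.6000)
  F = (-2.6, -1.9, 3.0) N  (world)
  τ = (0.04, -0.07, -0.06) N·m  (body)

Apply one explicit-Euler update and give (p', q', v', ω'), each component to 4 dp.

p' = (-1.3650, -2.3150, 0.0800)
q' = (0.6443, -0.0457, 0.7367, 0.2003)
v' = (0.4400, 1.5100, 1.9000)
ω' = (-0.6532, -0.9464, -0.6726)

ω×(Iω) gyroscopic = (-0.0162, 0.0042, 0.0126)
angular accel α = (0.9367, -0.9275, -1.4520)
ω + α·dt = (-0.6532, -0.9464, -0.6726)
q⊗(0,ω) = (0.7775766, -0.7142180, -0.7165410, 0.1784316)
q + ½dt·q⊗(0,ω), renormalized = (0.6443, -0.0457, 0.7367, 0.2003)
linear accel F/m = (-5.2000, -3.8000, 6.0000)
new position p' = (-1.3650, -2.3150, 0.0800)
v + (F/m)dt = (0.4400, 1.5100, 1.9000)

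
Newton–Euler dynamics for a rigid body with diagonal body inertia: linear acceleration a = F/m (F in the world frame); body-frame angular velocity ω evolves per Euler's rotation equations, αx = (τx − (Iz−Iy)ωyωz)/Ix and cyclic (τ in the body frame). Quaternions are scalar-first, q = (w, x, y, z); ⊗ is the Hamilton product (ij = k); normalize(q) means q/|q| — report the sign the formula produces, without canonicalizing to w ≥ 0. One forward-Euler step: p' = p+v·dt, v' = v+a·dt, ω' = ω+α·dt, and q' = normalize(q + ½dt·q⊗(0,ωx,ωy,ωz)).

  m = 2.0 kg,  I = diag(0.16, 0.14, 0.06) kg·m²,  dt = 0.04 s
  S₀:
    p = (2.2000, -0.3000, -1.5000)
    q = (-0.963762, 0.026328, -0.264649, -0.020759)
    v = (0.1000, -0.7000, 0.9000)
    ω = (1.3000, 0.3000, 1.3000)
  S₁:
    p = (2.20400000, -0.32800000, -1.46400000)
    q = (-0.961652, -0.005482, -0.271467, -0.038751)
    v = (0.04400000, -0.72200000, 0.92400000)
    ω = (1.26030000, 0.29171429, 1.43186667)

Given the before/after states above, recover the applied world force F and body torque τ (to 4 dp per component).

F = (-2.8000, -1.1000, 1.2000)
τ = (-0.1900, 0.1400, 0.1900)

v₁ − v₀ = (-0.05600000, -0.02200000, 0.02400000)
applied force F = (-2.8000, -1.1000, 1.2000)
ω₁ − ω₀ = (-0.03970000, -0.00828571, 0.13186667)
precession coupling = (-0.0312, 0.1690, -0.0078)
I·α + gyro = (-0.1900, 0.1400, 0.1900)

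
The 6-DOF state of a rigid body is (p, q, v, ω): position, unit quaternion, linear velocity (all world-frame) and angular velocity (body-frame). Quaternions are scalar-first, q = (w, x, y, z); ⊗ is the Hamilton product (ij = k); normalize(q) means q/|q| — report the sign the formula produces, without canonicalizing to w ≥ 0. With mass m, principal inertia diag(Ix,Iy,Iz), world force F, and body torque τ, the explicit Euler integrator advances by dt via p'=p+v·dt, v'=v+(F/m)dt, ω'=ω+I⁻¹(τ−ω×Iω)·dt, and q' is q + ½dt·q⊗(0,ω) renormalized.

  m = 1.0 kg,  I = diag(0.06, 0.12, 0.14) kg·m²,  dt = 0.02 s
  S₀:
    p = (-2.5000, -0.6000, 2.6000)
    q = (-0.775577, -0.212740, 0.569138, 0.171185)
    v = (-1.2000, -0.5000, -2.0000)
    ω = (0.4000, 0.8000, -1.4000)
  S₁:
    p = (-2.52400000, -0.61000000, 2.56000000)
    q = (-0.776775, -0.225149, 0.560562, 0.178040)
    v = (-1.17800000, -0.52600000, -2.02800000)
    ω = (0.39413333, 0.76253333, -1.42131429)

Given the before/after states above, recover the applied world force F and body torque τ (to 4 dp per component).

v₁ − v₀ = (0.02200000, -0.02600000, -0.02800000)
m·(v₁−v₀)/dt = (1.1000, -1.3000, -1.4000)
ω₁ − ω₀ = (-0.00586667, -0.03746667, -0.02131429)
ω₀×(Iω₀) = (-0.0224, 0.0448, 0.0192)
τ = I·(Δω/dt) + ω₀×(Iω₀) = (-0.0400, -0.1800, -0.1300)

F = (1.1000, -1.3000, -1.4000)
τ = (-0.0400, -0.1800, -0.1300)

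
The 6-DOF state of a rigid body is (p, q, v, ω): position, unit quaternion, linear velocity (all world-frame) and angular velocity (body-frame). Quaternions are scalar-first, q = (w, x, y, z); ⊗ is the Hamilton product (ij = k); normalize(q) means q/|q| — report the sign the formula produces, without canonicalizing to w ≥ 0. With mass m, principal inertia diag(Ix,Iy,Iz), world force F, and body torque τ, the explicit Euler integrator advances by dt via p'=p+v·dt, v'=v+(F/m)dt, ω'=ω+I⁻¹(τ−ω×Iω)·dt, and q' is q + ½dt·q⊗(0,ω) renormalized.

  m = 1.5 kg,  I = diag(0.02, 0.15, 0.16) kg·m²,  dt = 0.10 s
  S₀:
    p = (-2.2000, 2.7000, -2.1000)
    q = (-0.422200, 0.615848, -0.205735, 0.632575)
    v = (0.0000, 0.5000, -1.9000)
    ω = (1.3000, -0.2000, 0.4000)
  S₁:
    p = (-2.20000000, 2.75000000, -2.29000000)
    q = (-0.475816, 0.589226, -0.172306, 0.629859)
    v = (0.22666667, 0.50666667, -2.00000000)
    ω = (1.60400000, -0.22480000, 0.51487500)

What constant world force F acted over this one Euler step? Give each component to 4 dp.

Δv = v₁−v₀ = (0.22666667, 0.00666667, -0.10000000)
m·(v₁−v₀)/dt = (3.4000, 0.1000, -1.5000)

F = (3.4000, 0.1000, -1.5000)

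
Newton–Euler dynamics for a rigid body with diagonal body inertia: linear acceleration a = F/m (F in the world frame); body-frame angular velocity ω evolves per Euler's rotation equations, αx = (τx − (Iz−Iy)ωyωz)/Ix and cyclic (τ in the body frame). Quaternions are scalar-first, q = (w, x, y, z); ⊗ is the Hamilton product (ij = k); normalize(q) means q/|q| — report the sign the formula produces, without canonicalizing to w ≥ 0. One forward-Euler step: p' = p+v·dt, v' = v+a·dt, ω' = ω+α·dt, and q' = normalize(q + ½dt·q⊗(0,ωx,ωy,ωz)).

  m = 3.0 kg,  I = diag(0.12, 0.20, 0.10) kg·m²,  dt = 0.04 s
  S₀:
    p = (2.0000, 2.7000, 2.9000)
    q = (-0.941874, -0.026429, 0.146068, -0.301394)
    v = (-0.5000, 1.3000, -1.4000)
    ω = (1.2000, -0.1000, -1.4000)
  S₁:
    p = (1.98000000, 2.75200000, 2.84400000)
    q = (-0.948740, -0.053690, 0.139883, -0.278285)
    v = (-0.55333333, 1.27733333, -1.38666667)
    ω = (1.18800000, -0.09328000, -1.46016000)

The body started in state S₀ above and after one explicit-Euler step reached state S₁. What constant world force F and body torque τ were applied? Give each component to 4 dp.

rate change Δω = (-0.01200000, 0.00672000, -0.06016000)
ω₀×(Iω₀) = (-0.0140, -0.0336, -0.0096)
applied torque τ = (-0.0500, 0.0000, -0.1600)
v₁ − v₀ = (-0.05333333, -0.02266667, 0.01333333)
F = m·Δv/dt = (-4.0000, -1.7000, 1.0000)

F = (-4.0000, -1.7000, 1.0000)
τ = (-0.0500, 0.0000, -0.1600)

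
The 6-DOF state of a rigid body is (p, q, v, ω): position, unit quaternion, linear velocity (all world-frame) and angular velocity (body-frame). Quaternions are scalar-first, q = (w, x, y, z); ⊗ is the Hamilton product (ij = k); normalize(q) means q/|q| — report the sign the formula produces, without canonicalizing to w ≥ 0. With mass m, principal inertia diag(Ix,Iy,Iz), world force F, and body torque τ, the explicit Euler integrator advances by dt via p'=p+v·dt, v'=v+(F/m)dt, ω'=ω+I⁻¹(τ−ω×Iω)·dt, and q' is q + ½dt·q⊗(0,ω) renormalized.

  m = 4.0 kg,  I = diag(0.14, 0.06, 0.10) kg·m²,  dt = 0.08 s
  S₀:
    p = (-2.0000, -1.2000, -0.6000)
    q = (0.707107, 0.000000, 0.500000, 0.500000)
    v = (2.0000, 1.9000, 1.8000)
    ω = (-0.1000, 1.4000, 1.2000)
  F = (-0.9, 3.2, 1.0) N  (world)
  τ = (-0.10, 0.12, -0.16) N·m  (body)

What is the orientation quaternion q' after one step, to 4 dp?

Hamilton product q⊗(0,ω) = (-1.3000000, -0.1707107, 0.9399498, 0.8985284)
updated quaternion q' = (0.6533, -0.0068, 0.5361, 0.5345)

q' = (0.6533, -0.0068, 0.5361, 0.5345)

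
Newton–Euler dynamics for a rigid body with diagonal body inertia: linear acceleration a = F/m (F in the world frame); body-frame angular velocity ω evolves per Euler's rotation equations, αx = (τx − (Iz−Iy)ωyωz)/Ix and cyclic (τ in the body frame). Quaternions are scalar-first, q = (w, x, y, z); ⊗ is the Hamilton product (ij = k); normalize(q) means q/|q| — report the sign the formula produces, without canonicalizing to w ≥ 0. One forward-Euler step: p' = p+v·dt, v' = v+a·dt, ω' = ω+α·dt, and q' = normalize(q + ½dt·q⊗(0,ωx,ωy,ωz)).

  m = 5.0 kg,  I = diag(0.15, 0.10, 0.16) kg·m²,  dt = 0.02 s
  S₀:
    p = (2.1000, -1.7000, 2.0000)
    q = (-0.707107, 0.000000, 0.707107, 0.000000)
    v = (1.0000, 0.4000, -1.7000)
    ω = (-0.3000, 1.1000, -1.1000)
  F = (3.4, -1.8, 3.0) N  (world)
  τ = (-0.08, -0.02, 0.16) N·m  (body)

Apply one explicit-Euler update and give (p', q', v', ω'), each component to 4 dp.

p' = p + v·dt = (2.1200, -1.6920, 1.9660)
new velocity v' = (1.0136, 0.3928, -1.6880)
α = I⁻¹(τ − ω×Iω) = (-0.0493, -0.1670, 0.8969)
new body rate ω' = (-0.3010, 1.0967, -1.0821)
Hamilton product q⊗(0,ω) = (-0.7778177, -0.5656856, -0.7778177, 0.9899498)
updated quaternion q' = (-0.7148, -0.0057, 0.6992, 0.0099)

p' = (2.1200, -1.6920, 1.9660)
q' = (-0.7148, -0.0057, 0.6992, 0.0099)
v' = (1.0136, 0.3928, -1.6880)
ω' = (-0.3010, 1.0967, -1.0821)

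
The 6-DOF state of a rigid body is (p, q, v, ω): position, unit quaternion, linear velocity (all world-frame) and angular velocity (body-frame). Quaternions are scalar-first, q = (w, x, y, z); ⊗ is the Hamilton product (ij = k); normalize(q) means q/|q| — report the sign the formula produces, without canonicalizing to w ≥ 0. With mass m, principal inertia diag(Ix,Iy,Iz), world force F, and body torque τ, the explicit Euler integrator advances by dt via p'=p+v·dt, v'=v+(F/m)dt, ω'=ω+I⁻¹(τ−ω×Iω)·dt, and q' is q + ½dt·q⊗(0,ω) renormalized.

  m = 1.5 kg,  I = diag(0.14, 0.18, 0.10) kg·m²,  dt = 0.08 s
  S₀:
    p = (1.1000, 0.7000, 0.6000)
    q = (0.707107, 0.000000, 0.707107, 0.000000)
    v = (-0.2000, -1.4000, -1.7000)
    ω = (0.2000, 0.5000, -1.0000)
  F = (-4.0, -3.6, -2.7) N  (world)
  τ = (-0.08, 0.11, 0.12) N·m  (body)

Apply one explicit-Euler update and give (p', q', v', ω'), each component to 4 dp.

p' = (1.0840, 0.5880, 0.4640)
q' = (0.6923, -0.0226, 0.7205, -0.0339)
v' = (-0.4133, -1.5920, -1.8440)
ω' = (0.1314, 0.5524, -0.9072)

a = F/m = (-2.6667, -2.4000, -1.8000)
p' = p + v·dt = (1.0840, 0.5880, 0.4640)
new velocity v' = (-0.4133, -1.5920, -1.8440)
gyro term ω×Iω = (0.0400, -0.0080, 0.0040)
(τ − ω×Iω)/I = (-0.8571, 0.6556, 1.1600)
ω' = ω + α·dt = (0.1314, 0.5524, -0.9072)
q⊗(0,ω) = (-0.3535535, -0.5656856, 0.3535535, -0.8485284)
q + ½dt·q⊗(0,ω), renormalized = (0.6923, -0.0226, 0.7205, -0.0339)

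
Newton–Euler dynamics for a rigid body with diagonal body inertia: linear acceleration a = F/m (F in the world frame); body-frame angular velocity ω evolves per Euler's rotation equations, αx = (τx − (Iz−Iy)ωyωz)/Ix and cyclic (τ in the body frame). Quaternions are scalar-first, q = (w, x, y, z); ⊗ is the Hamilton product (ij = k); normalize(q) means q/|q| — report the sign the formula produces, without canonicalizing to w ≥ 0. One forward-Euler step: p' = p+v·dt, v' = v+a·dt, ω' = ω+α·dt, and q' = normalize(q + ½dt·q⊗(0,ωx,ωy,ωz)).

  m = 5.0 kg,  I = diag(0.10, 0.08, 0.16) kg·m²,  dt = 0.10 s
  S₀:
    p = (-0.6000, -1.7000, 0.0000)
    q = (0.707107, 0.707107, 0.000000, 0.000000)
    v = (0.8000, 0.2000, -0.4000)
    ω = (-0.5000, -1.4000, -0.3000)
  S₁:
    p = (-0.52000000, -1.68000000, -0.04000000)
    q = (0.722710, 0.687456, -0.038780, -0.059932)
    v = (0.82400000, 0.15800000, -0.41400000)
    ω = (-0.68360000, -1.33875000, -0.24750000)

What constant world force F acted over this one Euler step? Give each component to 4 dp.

F = (1.2000, -2.1000, -0.7000)

Δv = v₁−v₀ = (0.02400000, -0.04200000, -0.01400000)
m·(v₁−v₀)/dt = (1.2000, -2.1000, -0.7000)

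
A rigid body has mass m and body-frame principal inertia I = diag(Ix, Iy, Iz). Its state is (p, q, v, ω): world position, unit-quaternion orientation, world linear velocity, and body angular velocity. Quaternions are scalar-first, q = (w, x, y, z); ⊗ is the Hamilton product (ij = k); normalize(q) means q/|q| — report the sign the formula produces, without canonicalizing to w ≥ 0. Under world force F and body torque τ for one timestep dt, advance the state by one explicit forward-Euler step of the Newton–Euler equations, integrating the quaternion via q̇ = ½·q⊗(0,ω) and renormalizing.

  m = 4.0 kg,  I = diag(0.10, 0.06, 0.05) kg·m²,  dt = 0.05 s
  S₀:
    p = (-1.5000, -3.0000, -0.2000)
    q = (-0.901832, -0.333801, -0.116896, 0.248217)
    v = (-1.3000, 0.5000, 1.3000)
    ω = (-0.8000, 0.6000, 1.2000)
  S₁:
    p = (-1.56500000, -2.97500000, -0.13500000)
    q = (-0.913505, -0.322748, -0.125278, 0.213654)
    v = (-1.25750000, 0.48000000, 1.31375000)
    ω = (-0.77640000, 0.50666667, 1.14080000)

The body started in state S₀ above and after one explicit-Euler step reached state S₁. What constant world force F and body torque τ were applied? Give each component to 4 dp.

F = (3.4000, -1.6000, 1.1000)
τ = (0.0400, -0.1600, -0.0400)

Δv = v₁−v₀ = (0.04250000, -0.02000000, 0.01375000)
F = m·Δv/dt = (3.4000, -1.6000, 1.1000)
Δω = ω₁−ω₀ = (0.02360000, -0.09333333, -0.05920000)
ω₀×(Iω₀) = (-0.0072, -0.0480, 0.0192)
I·α + gyro = (0.0400, -0.1600, -0.0400)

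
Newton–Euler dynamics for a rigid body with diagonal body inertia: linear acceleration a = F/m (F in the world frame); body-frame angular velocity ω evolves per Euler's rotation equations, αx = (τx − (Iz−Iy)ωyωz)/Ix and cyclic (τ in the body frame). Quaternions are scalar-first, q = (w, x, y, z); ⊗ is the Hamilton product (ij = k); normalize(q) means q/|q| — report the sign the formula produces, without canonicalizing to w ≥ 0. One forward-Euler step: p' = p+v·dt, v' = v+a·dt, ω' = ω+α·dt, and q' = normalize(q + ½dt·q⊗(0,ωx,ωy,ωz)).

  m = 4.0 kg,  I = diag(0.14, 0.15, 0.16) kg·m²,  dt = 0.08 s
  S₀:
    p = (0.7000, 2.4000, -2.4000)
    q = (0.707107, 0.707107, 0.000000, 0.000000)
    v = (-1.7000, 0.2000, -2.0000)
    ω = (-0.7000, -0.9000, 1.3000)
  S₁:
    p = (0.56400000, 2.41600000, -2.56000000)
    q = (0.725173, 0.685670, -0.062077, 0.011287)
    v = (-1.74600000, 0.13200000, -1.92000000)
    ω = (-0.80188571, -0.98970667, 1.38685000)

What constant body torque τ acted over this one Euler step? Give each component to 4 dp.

τ = (-0.1900, -0.1500, 0.1800)

Δω = ω₁−ω₀ = (-0.10188571, -0.08970667, 0.08685000)
τ = I·(Δω/dt) + ω₀×(Iω₀) = (-0.1900, -0.1500, 0.1800)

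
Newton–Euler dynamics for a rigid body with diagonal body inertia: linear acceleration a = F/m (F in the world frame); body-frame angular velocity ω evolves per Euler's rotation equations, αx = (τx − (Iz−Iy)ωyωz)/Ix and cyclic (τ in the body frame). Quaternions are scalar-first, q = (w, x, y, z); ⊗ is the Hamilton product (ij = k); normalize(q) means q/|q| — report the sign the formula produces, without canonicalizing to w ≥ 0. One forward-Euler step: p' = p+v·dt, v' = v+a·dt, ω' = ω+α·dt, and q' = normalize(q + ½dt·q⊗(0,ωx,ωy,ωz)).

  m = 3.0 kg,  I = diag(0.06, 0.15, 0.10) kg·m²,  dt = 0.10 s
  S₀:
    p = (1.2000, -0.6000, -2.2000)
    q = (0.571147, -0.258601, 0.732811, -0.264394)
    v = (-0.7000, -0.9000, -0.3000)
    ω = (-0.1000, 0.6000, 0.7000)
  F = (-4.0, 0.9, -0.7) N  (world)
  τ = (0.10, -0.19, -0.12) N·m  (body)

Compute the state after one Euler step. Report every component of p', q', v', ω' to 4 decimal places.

angular accel α = (2.0167, -1.2853, -1.1460)
ω' = ω + α·dt = (0.1017, 0.4715, 0.5854)
2q̇ = q⊗(0,ω) = (-0.2804709, 0.6144894, 0.5501483, 0.3179234)
updated quaternion q' = (0.5565, -0.2276, 0.7595, -0.2482)
p' = p + v·dt = (1.1300, -0.6900, -2.2300)
new velocity v' = (-0.8333, -0.8700, -0.3233)

p' = (1.1300, -0.6900, -2.2300)
q' = (0.5565, -0.2276, 0.7595, -0.2482)
v' = (-0.8333, -0.8700, -0.3233)
ω' = (0.1017, 0.4715, 0.5854)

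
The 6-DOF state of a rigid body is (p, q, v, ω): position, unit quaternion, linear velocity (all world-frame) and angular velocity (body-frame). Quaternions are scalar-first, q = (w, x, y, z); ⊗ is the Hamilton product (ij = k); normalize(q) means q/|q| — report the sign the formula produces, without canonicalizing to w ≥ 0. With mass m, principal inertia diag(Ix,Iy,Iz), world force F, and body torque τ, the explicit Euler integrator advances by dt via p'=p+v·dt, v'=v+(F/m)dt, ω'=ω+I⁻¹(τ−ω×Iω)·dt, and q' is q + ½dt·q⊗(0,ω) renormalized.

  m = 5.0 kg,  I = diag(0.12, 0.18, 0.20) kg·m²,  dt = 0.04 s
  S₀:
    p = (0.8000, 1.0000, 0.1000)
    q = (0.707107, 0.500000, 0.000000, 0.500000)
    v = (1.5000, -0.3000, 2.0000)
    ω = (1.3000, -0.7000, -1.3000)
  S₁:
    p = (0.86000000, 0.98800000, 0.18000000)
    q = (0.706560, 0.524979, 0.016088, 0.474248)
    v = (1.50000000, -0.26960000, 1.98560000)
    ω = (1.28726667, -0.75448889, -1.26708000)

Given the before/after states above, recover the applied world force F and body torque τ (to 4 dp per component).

F = (0.0000, 3.8000, -1.8000)
τ = (-0.0200, -0.1100, 0.1100)

Δω = ω₁−ω₀ = (-0.01273333, -0.05448889, 0.03292000)
ω₀×(Iω₀) = (0.0182, 0.1352, -0.0546)
τ = I·(Δω/dt) + ω₀×(Iω₀) = (-0.0200, -0.1100, 0.1100)
Δv = v₁−v₀ = (0.00000000, 0.03040000, -0.01440000)
applied force F = (0.0000, 3.8000, -1.8000)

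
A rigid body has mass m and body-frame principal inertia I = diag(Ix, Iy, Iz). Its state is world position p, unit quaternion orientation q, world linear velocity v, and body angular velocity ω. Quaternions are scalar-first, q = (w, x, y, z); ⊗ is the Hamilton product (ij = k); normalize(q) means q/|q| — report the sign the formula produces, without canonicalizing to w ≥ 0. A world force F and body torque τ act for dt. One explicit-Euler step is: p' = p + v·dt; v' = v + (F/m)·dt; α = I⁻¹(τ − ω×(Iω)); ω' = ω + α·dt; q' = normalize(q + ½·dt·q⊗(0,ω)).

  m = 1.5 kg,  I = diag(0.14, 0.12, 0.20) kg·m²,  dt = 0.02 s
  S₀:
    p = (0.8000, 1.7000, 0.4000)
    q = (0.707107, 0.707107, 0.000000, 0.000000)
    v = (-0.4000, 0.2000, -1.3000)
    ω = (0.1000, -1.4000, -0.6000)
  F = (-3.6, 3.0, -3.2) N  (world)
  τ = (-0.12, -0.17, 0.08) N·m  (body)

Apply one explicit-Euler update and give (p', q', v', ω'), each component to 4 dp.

p' = (0.7920, 1.7040, 0.3740)
q' = (0.7063, 0.7077, -0.0057, -0.0141)
v' = (-0.4480, 0.2400, -1.3427)
ω' = (0.0733, -1.4289, -0.5923)

angular accel α = (-1.3371, -1.4467, 0.3860)
new body rate ω' = (0.0733, -1.4289, -0.5923)
q⊗(0,ω) = (-0.0707107, 0.0707107, -0.5656856, -1.4142140)
q + ½dt·q⊗(0,ω), renormalized = (0.7063, 0.7077, -0.0057, -0.0141)
linear accel F/m = (-2.4000, 2.0000, -2.1333)
new position p' = (0.7920, 1.7040, 0.3740)
new velocity v' = (-0.4480, 0.2400, -1.3427)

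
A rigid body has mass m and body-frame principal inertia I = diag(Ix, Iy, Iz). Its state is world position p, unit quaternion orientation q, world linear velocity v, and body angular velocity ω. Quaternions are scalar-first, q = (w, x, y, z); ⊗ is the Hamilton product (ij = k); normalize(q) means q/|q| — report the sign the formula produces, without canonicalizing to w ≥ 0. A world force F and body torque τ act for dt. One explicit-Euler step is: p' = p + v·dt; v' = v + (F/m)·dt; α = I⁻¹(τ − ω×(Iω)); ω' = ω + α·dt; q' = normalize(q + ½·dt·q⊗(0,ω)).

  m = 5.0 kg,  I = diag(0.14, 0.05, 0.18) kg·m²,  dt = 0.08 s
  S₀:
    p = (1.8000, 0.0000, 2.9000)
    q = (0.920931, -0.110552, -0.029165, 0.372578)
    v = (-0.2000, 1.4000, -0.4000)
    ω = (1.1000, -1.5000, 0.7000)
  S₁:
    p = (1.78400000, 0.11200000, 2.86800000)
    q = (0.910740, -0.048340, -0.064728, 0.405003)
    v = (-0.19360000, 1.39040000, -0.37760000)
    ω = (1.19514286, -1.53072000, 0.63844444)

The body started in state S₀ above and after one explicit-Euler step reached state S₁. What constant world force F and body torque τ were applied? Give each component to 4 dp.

Δv = v₁−v₀ = (0.00640000, -0.00960000, 0.02240000)
m·(v₁−v₀)/dt = (0.4000, -0.6000, 1.4000)
Δω = ω₁−ω₀ = (0.09514286, -0.03072000, -0.06155556)
precession coupling = (-0.1365, -0.0308, 0.1485)
I·α + gyro = (0.0300, -0.0500, 0.0100)

F = (0.4000, -0.6000, 1.4000)
τ = (0.0300, -0.0500, 0.0100)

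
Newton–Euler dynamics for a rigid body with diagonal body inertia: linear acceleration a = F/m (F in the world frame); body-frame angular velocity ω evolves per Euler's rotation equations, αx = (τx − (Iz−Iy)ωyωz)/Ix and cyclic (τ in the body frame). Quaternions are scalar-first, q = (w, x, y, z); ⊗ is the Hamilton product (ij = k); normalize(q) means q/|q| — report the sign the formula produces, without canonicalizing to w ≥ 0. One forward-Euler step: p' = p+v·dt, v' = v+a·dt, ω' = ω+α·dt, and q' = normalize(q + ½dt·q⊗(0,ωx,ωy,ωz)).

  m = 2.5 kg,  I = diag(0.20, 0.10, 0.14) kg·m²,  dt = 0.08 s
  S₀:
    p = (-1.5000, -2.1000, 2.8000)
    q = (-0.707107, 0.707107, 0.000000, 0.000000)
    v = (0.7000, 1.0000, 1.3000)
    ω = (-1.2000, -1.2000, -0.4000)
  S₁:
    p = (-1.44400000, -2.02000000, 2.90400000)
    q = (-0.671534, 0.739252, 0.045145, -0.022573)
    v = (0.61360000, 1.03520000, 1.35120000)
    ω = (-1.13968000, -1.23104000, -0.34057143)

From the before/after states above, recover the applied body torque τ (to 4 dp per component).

Δω = ω₁−ω₀ = (0.06032000, -0.03104000, 0.05942857)
gyro term ω₀×Iω₀ = (0.0192, 0.0288, -0.1440)
I·α + gyro = (0.1700, -0.0100, -0.0400)

τ = (0.1700, -0.0100, -0.0400)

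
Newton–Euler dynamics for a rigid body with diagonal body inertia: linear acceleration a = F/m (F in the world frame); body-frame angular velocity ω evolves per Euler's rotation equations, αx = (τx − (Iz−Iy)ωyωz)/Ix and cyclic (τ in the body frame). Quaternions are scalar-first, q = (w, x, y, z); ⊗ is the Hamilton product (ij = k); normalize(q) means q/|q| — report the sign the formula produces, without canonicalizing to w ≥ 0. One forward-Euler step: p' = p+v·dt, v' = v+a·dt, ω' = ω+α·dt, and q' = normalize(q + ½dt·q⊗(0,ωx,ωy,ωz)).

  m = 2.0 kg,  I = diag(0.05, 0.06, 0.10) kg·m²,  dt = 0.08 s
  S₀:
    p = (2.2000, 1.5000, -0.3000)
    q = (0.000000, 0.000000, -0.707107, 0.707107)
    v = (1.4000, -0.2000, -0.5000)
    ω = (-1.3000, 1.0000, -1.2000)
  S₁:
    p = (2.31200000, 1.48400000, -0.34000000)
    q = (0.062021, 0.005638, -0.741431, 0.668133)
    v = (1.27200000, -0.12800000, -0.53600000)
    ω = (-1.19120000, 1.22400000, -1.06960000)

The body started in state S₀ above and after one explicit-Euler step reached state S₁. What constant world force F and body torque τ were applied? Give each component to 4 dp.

Δv = v₁−v₀ = (-0.12800000, 0.07200000, -0.03600000)
F = m·Δv/dt = (-3.2000, 1.8000, -0.9000)
rate change Δω = (0.10880000, 0.22400000, 0.13040000)
I·α + gyro = (0.0200, 0.0900, 0.1500)

F = (-3.2000, 1.8000, -0.9000)
τ = (0.0200, 0.0900, 0.1500)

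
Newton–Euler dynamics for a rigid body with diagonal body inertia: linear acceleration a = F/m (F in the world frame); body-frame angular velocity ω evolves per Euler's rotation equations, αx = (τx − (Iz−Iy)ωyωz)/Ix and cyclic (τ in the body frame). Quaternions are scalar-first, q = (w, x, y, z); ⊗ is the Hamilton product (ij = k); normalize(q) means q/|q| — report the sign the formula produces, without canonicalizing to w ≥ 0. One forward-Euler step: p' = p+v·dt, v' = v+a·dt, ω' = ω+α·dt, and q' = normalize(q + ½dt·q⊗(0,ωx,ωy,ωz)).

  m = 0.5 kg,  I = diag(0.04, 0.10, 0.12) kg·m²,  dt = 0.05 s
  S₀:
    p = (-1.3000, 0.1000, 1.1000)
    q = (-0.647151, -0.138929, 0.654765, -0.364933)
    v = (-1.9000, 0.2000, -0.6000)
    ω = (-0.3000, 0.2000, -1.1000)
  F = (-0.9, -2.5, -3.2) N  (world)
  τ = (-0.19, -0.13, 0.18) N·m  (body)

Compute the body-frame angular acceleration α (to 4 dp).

α = (-4.6400, -1.0360, 1.5300)

ω×(Iω) gyroscopic = (-0.0044, -0.0264, -0.0036)
angular accel α = (-4.6400, -1.0360, 1.5300)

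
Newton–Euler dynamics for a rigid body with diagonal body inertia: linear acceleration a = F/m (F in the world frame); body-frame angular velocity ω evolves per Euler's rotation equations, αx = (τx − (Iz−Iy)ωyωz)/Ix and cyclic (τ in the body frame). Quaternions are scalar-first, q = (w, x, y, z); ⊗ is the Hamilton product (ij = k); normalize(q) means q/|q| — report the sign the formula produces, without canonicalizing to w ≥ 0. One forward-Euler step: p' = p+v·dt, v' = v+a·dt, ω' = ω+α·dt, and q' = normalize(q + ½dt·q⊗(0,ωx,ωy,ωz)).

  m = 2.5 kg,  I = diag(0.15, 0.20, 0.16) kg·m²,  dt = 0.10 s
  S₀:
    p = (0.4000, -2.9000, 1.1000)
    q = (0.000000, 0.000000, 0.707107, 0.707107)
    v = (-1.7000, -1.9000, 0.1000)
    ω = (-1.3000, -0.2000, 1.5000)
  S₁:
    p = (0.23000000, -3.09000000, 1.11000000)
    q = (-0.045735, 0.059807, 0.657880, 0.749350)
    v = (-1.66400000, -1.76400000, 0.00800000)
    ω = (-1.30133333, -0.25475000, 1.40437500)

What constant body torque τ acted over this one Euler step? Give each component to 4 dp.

τ = (0.0100, -0.0900, -0.1400)

rate change Δω = (-0.00133333, -0.05475000, -0.09562500)
I·α + gyro = (0.0100, -0.0900, -0.1400)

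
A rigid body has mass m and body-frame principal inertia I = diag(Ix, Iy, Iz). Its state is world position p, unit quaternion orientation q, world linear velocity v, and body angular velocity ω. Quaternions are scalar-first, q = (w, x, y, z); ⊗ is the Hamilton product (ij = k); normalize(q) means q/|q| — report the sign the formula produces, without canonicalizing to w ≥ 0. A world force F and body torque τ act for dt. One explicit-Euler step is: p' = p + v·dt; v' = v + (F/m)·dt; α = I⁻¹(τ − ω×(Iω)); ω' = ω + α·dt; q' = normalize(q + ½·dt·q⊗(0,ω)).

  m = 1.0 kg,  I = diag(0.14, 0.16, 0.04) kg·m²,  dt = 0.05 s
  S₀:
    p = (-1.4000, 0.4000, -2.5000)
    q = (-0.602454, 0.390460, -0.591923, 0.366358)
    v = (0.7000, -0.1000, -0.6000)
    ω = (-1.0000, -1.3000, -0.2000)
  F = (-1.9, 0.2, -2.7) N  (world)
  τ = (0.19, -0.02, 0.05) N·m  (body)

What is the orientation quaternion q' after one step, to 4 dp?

q' = (-0.6096, 0.4200, -0.5791, 0.3416)

Hamilton product q⊗(0,ω) = (-0.3057683, 1.1971040, 0.4949242, -0.9790302)
q' = normalize(q + ½dt·q⊗(0,ω)) = (-0.6096, 0.4200, -0.5791, 0.3416)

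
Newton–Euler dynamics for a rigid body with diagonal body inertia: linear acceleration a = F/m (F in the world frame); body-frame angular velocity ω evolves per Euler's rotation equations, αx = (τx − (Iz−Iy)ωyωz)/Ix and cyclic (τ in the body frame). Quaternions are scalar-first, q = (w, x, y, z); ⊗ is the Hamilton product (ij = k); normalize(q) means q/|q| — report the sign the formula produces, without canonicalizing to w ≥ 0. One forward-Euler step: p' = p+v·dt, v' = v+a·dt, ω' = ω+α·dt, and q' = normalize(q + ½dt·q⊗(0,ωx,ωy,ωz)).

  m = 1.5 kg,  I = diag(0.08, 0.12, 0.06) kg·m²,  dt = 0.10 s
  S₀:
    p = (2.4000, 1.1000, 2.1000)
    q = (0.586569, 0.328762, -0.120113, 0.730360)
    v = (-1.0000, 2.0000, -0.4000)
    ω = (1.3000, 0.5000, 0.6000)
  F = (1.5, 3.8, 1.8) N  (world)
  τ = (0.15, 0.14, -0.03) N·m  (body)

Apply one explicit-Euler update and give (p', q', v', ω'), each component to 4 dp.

p' = (2.3000, 1.3000, 2.0600)
q' = (0.5447, 0.3440, -0.0676, 0.7618)
v' = (-0.9000, 2.2533, -0.2800)
ω' = (1.5100, 0.6037, 0.5067)

new position p' = (2.3000, 1.3000, 2.0600)
v + (F/m)dt = (-0.9000, 2.2533, -0.2800)
ω×(Iω) gyroscopic = (-0.0180, 0.0156, 0.0260)
(τ − ω×Iω)/I = (2.1000, 1.0367, -0.9333)
ω' = ω + α·dt = (1.5100, 0.6037, 0.5067)
2q̇ = q⊗(0,ω) = (-0.8055501, 0.3252919, 1.0454953, 0.6724693)
q + ½dt·q⊗(0,ω), renormalized = (0.5447, 0.3440, -0.0676, 0.7618)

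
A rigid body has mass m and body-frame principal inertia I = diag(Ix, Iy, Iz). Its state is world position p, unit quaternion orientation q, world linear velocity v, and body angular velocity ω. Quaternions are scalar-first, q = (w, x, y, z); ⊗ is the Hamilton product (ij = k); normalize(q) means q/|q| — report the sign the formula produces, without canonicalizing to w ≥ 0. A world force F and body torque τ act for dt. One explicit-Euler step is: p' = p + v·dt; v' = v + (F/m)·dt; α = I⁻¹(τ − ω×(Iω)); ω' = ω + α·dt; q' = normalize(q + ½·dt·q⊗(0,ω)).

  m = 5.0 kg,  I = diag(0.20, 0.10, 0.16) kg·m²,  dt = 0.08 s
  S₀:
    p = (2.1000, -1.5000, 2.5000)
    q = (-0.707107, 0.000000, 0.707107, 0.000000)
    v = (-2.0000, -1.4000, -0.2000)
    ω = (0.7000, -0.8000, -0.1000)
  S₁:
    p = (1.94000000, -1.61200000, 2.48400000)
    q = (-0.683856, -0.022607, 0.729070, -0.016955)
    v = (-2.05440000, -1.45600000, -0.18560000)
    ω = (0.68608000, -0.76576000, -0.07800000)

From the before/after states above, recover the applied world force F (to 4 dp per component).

Δv = v₁−v₀ = (-0.05440000, -0.05600000, 0.01440000)
m·(v₁−v₀)/dt = (-3.4000, -3.5000, 0.9000)

F = (-3.4000, -3.5000, 0.9000)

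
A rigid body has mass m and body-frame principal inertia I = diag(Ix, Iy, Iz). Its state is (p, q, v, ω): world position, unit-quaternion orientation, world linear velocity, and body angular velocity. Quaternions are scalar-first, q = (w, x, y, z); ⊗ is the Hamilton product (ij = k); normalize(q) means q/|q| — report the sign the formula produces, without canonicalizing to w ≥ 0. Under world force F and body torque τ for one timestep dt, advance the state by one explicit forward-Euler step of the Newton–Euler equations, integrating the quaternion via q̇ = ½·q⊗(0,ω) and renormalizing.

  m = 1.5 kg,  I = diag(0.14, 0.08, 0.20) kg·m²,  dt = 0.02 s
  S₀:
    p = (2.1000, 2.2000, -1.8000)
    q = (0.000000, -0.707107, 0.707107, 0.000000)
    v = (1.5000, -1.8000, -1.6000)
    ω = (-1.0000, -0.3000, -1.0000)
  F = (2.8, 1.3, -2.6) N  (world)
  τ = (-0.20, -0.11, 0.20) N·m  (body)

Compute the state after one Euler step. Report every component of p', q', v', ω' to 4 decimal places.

p' = (2.1300, 2.1640, -1.8320)
q' = (-0.0049, -0.7141, 0.7000, 0.0092)
v' = (1.5373, -1.7827, -1.6347)
ω' = (-1.0337, -0.3125, -0.9782)

gyro term ω×Iω = (0.0360, -0.0600, -0.0180)
angular accel α = (-1.6857, -0.6250, 1.0900)
ω' = ω + α·dt = (-1.0337, -0.3125, -0.9782)
q⊗(0,ω) = (-0.4949749, -0.7071070, -0.7071070, 0.9192391)
q + ½dt·q⊗(0,ω), renormalized = (-0.0049, -0.7141, 0.7000, 0.0092)
a = F/m = (1.8667, 0.8667, -1.7333)
p' = p + v·dt = (2.1300, 2.1640, -1.8320)
v + (F/m)dt = (1.5373, -1.7827, -1.6347)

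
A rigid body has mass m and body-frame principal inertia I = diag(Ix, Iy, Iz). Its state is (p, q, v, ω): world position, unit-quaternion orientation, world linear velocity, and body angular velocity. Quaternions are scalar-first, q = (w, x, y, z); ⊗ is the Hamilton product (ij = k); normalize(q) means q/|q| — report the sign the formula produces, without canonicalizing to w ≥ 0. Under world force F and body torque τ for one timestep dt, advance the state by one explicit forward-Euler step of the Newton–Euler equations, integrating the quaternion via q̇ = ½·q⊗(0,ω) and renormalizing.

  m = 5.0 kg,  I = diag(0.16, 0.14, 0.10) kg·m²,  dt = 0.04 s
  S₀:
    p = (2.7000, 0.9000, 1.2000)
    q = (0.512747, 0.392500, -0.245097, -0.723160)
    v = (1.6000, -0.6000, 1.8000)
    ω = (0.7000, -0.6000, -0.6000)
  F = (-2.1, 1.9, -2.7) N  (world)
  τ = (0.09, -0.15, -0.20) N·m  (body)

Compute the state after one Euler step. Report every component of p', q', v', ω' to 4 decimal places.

p' = (2.7640, 0.8760, 1.2720)
q' = (0.4955, 0.3938, -0.2566, -0.7304)
v' = (1.5832, -0.5848, 1.7784)
ω' = (0.7261, -0.6357, -0.6834)

ω×(Iω) gyroscopic = (-0.0144, -0.0252, 0.0084)
angular accel α = (0.6525, -0.8914, -2.0840)
new body rate ω' = (0.7261, -0.6357, -0.6834)
2q̇ = q⊗(0,ω) = (-0.8557042, 0.0720851, -0.5783602, -0.3715803)
q + ½dt·q⊗(0,ω), renormalized = (0.4955, 0.3938, -0.2566, -0.7304)
a = F/m = (-0.4200, 0.3800, -0.5400)
p + v·dt = (2.7640, 0.8760, 1.2720)
v + (F/m)dt = (1.5832, -0.5848, 1.7784)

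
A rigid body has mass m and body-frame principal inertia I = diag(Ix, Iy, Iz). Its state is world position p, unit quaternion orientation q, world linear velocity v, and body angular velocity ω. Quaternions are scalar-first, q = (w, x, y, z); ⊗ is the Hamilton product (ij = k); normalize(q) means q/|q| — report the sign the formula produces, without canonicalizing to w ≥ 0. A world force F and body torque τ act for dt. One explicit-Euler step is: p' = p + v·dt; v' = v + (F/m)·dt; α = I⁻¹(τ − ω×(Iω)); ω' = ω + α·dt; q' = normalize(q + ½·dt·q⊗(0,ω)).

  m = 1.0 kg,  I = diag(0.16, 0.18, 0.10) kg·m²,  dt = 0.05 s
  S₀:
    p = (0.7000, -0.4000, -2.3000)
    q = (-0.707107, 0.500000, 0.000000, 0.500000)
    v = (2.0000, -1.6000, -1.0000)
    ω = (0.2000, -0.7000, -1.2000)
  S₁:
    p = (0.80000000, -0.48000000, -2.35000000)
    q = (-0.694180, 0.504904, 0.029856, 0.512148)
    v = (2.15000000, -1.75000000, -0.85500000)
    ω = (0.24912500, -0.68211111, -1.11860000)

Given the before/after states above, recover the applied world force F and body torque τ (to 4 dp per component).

Δω = ω₁−ω₀ = (0.04912500, 0.01788889, 0.08140000)
applied torque τ = (0.0900, 0.0500, 0.1600)
Δv = v₁−v₀ = (0.15000000, -0.15000000, 0.14500000)
applied force F = (3.0000, -3.0000, 2.9000)

F = (3.0000, -3.0000, 2.9000)
τ = (0.0900, 0.0500, 0.1600)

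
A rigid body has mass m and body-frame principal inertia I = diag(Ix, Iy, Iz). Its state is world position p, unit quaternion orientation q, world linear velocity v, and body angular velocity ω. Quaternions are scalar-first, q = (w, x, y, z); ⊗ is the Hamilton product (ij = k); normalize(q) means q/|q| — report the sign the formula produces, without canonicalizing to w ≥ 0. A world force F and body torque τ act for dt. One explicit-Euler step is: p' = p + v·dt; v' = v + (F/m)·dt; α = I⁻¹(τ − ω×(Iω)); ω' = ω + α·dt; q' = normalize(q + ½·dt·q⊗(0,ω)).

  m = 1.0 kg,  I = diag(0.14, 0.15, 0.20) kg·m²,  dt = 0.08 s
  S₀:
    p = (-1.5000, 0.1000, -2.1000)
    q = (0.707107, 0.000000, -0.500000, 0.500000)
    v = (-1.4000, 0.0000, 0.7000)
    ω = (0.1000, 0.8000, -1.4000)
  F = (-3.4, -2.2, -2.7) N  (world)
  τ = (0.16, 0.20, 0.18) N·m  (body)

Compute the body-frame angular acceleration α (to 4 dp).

α = (1.5429, 1.2773, 0.8960)

ω×(Iω) gyroscopic = (-0.0560, 0.0084, 0.0008)
(τ − ω×Iω)/I = (1.5429, 1.2773, 0.8960)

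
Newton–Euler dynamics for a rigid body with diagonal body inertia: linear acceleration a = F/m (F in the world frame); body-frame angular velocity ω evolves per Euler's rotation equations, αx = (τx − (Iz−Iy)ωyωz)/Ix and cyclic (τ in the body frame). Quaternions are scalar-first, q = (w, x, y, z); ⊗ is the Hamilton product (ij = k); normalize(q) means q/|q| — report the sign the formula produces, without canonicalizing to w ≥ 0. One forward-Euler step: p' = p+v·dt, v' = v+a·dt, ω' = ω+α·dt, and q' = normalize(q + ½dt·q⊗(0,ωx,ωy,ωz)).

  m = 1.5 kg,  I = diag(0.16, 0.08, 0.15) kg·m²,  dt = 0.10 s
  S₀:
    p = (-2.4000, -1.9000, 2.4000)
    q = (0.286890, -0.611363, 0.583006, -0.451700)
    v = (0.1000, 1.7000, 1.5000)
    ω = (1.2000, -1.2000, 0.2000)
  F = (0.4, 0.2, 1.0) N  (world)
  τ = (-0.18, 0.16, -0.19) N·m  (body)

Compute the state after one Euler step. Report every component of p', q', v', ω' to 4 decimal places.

p' = (-2.3900, -1.7300, 2.5500)
q' = (0.3618, -0.6132, 0.5428, -0.4455)
v' = (0.1267, 1.7133, 1.5667)
ω' = (1.0980, -1.0030, -0.0035)

a = (0.2667, 0.1333, 0.6667)
p + v·dt = (-2.3900, -1.7300, 2.5500)
new velocity v' = (0.1267, 1.7133, 1.5667)
ω×(Iω) gyroscopic = (-0.0168, 0.0024, 0.1152)
α = I⁻¹(τ − ω×Iω) = (-1.0200, 1.9700, -2.0347)
ω + α·dt = (1.0980, -1.0030, -0.0035)
2q̇ = q⊗(0,ω) = (1.5235828, -0.0811708, -0.7640354, 0.0914064)
q' = normalize(q + ½dt·q⊗(0,ω)) = (0.3618, -0.6132, 0.5428, -0.4455)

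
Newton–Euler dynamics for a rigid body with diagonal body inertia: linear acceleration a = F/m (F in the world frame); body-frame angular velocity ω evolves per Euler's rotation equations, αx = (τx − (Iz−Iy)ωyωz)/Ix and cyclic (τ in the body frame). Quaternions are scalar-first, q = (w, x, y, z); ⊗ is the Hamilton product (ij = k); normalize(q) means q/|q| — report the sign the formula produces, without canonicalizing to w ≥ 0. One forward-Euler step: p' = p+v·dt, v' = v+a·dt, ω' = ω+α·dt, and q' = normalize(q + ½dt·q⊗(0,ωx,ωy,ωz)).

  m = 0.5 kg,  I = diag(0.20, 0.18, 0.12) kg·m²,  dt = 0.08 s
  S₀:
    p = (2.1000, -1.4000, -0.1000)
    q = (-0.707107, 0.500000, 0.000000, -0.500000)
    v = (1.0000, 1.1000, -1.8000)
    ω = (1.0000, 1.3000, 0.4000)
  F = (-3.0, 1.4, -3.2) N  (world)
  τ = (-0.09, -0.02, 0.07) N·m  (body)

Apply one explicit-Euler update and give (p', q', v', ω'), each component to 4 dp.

p' = p + v·dt = (2.1800, -1.3120, -0.2440)
v' = v + a·dt = (0.5200, 1.3240, -2.3120)
angular accel α = (-0.2940, -0.2889, 0.8000)
ω + α·dt = (0.9765, 1.2769, 0.4640)
Hamilton product q⊗(0,ω) = (-0.3000000, -0.0571070, -1.6192391, 0.3671572)
q + ½dt·q⊗(0,ω), renormalized = (-0.7175, 0.4966, -0.0646, -0.4842)

p' = (2.1800, -1.3120, -0.2440)
q' = (-0.7175, 0.4966, -0.0646, -0.4842)
v' = (0.5200, 1.3240, -2.3120)
ω' = (0.9765, 1.2769, 0.4640)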